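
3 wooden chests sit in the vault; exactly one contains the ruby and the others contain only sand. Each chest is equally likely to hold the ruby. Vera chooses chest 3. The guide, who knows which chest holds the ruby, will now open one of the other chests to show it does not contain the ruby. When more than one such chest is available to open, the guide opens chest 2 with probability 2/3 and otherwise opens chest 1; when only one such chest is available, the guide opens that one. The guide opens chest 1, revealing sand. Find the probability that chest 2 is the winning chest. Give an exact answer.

3/4

Condition on the true location of the ruby.
If it is in chest 1 (prior 1/3): the guide opened chest 1, so this case is ruled out; weight (1/3)·0 = 0.
If it is in chest 2 (prior 1/3): only chest 1 is available, probability 1; weight (1/3)·1 = 1/3.
If it is in chest 3 (prior 1/3): chest 2 is available but not opened, probability 1/3; weight (1/3)·(1/3) = 1/9.
The weights sum to 4/9.
So P(the ruby in chest 2 | the guide opened chest 1) = (1/3) / (4/9) = 3/4.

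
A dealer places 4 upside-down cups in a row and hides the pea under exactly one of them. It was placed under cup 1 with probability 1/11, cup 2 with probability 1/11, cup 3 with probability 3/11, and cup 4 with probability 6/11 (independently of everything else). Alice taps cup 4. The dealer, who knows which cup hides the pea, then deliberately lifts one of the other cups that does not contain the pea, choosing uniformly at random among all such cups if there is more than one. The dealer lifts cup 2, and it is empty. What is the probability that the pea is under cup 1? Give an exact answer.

1/8

Condition on the true location of the pea.
If it is under cup 1 (prior 1/11): the dealer has 2 equally likely choices, so probability 1/2; weight (1/11)·(1/2) = 1/22.
If it is under cup 2 (prior 1/11): the dealer opened cup 2, so this case is ruled out; weight (1/11)·0 = 0.
If it is under cup 3 (prior 3/11): the dealer has 2 equally likely choices, so probability 1/2; weight (3/11)·(1/2) = 3/22.
If it is under cup 4 (prior 6/11): the dealer has 3 equally likely choices, so probability 1/3; weight (6/11)·(1/3) = 2/11.
The weights sum to 4/11.
So P(the pea under cup 1 | the dealer opened cup 2) = (1/22) / (4/11) = 1/8.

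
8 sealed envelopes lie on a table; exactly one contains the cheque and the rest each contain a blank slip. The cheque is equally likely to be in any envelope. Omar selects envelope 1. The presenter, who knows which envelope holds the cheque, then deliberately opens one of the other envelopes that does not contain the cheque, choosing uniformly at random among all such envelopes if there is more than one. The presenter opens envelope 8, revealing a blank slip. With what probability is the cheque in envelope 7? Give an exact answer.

7/48

Consider each possible location of the cheque in turn.
If it is in envelope 1 (prior 1/8): the presenter has 7 equally likely choices, so probability 1/7; weight (1/8)·(1/7) = 1/56.
If it is in any of envelopes 2, 3, 4, 5, 6, and 7 (prior 1/8 each): the presenter has 6 equally likely choices, so probability 1/6; weight (1/8)·(1/6) = 1/48 each.
If it is in envelope 8 (prior 1/8): the presenter opened envelope 8, so this case is ruled out; weight (1/8)·0 = 0.
The weights sum to 1/7.
So P(the cheque in envelope 7 | the presenter opened envelope 8) = (1/48) / (1/7) = 7/48.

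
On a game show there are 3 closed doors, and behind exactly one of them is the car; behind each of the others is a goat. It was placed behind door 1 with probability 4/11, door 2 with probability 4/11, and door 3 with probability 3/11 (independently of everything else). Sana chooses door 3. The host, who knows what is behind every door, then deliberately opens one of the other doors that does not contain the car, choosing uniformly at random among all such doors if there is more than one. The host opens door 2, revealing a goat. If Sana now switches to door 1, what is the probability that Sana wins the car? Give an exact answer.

Apply Bayes' rule, conditioning on where the car actually is.
If it is behind door 1 (prior 4/11): the host has no choice, probability 1; weight (4/11)·1 = 4/11.
If it is behind door 2 (prior 4/11): the host opened door 2, so this case is ruled out; weight (4/11)·0 = 0.
If it is behind door 3 (prior 3/11): the host has 2 equally likely choices, so probability 1/2; weight (3/11)·(1/2) = 3/22.
The weights sum to 1/2.
So P(the car behind door 1 | the host opened door 2) = (4/11) / (1/2) = 8/11.

8/11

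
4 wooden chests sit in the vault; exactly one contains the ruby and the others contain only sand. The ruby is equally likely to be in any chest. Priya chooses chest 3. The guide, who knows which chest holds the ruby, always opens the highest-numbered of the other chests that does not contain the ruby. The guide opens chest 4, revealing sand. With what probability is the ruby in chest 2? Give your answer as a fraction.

1/3

Consider each possible location of the ruby in turn.
If it is in any of chests 1, 2, and 3 (prior 1/4 each): chest 4 is the highest-numbered option available, probability 1; weight (1/4)·1 = 1/4 each.
If it is in chest 4 (prior 1/4): the guide opened chest 4, so this case is ruled out; weight (1/4)·0 = 0.
The weights sum to 3/4.
So P(the ruby in chest 2 | the guide opened chest 4) = (1/4) / (3/4) = 1/3.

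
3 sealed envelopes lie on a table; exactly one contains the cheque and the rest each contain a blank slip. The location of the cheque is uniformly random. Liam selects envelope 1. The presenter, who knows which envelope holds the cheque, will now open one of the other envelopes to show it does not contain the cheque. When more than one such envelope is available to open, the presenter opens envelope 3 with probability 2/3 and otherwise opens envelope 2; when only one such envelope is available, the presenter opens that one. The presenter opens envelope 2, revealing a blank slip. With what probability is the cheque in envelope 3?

3/4

Consider each possible location of the cheque in turn.
If it is in envelope 1 (prior 1/3): envelope 3 is available but not opened, probability 1/3; weight (1/3)·(1/3) = 1/9.
If it is in envelope 2 (prior 1/3): the presenter opened envelope 2, so this case is ruled out; weight (1/3)·0 = 0.
If it is in envelope 3 (prior 1/3): only envelope 2 is available, probability 1; weight (1/3)·1 = 1/3.
The weights sum to 4/9.
So P(the cheque in envelope 3 | the presenter opened envelope 2) = (1/3) / (4/9) = 3/4.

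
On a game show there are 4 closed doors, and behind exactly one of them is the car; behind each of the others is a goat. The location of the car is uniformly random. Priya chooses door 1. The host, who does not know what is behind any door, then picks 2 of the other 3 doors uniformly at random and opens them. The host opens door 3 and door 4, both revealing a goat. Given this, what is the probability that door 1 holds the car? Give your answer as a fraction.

Consider each possible location of the car in turn.
If it is behind either of doors 1 and 2 (prior 1/4 each): the host picks exactly this set with probability 1/3 regardless, and none is the prize; weight (1/4)·(1/3) = 1/12 each.
If it is behind either of doors 3 and 4 (prior 1/4 each): that door was opened and seen not to hold the prize — ruled out; weight (1/4)·0 = 0 each.
The weights sum to 1/6.
So P(the car behind door 1 | the host opened door 3 and door 4) = (1/12) / (1/6) = 1/2.

1/2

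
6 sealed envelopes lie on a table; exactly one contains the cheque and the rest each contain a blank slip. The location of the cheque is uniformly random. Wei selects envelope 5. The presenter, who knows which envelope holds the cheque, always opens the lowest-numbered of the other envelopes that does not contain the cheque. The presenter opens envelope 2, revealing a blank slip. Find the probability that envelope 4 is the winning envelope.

Consider each possible location of the cheque in turn.
If it is in envelope 1 (prior 1/6): envelope 2 is the lowest-numbered option available, probability 1; weight (1/6)·1 = 1/6.
If it is in envelope 2 (prior 1/6): the presenter opened envelope 2, so this case is ruled out; weight (1/6)·0 = 0.
If it is in any of envelopes 3, 4, 5, and 6 (prior 1/6 each): the presenter would have opened envelope 1 instead, probability 0; weight (1/6)·0 = 0 each.
The weights sum to 1/6.
So P(the cheque in envelope 4 | the presenter opened envelope 2) = 0 / (1/6) = 0.

0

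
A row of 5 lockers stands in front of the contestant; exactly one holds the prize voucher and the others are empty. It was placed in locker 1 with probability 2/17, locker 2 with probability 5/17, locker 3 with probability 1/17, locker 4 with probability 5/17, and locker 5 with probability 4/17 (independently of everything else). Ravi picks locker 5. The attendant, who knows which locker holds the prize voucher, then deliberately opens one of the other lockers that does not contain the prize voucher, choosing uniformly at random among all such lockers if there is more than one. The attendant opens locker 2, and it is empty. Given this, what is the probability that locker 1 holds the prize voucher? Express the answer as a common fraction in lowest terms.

2/11

Consider each possible location of the prize voucher in turn.
If it is in locker 1 (prior 2/17): the attendant has 3 equally likely choices, so probability 1/3; weight (2/17)·(1/3) = 2/51.
If it is in locker 2 (prior 5/17): the attendant opened locker 2, so this case is ruled out; weight (5/17)·0 = 0.
If it is in locker 3 (prior 1/17): the attendant has 3 equally likely choices, so probability 1/3; weight (1/17)·(1/3) = 1/51.
If it is in locker 4 (prior 5/17): the attendant has 3 equally likely choices, so probability 1/3; weight (5/17)·(1/3) = 5/51.
If it is in locker 5 (prior 4/17): the attendant has 4 equally likely choices, so probability 1/4; weight (4/17)·(1/4) = 1/17.
The weights sum to 11/51.
So P(the prize voucher in locker 1 | the attendant opened locker 2) = (2/51) / (11/51) = 2/11.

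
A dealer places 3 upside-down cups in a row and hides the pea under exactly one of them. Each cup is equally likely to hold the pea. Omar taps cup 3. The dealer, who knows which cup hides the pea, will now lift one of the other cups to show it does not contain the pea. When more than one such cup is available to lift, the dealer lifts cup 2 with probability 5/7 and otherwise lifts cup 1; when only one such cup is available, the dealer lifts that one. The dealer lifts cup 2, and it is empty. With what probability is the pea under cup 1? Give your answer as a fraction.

Consider each possible location of the pea in turn.
If it is under cup 1 (prior 1/3): only cup 2 is available, probability 1; weight (1/3)·1 = 1/3.
If it is under cup 2 (prior 1/3): the dealer opened cup 2, so this case is ruled out; weight (1/3)·0 = 0.
If it is under cup 3 (prior 1/3): cup 2 is available, opened with probability 5/7; weight (1/3)·(5/7) = 5/21.
The weights sum to 4/7.
So P(the pea under cup 1 | the dealer opened cup 2) = (1/3) / (4/7) = 7/12.

7/12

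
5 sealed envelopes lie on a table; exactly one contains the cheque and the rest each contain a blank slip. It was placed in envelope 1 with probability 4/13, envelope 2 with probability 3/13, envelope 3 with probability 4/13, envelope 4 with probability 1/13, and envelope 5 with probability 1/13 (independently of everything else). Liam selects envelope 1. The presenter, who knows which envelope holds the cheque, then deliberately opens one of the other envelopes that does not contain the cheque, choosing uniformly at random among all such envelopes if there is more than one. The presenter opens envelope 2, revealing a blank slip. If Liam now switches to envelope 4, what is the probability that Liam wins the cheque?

Condition on the true location of the cheque.
If it is in envelope 1 (prior 4/13): the presenter has 4 equally likely choices, so probability 1/4; weight (4/13)·(1/4) = 1/13.
If it is in envelope 2 (prior 3/13): the presenter opened envelope 2, so this case is ruled out; weight (3/13)·0 = 0.
If it is in envelope 3 (prior 4/13): the presenter has 3 equally likely choices, so probability 1/3; weight (4/13)·(1/3) = 4/39.
If it is in either of envelopes 4 and 5 (prior 1/13 each): the presenter has 3 equally likely choices, so probability 1/3; weight (1/13)·(1/3) = 1/39 each.
The weights sum to 3/13.
So P(the cheque in envelope 4 | the presenter opened envelope 2) = (1/39) / (3/13) = 1/9.

1/9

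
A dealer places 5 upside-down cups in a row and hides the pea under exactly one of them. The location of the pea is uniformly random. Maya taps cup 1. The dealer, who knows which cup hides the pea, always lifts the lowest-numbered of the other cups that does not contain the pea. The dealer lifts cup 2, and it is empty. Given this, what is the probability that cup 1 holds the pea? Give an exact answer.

1/4

Apply Bayes' rule, conditioning on where the pea actually is.
If it is under any of cups 1, 3, 4, and 5 (prior 1/5 each): cup 2 is the lowest-numbered option available, probability 1; weight (1/5)·1 = 1/5 each.
If it is under cup 2 (prior 1/5): the dealer opened cup 2, so this case is ruled out; weight (1/5)·0 = 0.
The weights sum to 4/5.
So P(the pea under cup 1 | the dealer opened cup 2) = (1/5) / (4/5) = 1/4.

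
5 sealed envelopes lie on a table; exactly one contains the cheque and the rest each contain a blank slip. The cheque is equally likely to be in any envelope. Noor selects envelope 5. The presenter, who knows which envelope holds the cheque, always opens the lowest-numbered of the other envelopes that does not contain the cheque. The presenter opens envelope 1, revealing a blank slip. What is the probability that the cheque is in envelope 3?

1/4

Apply Bayes' rule, conditioning on where the cheque actually is.
If it is in envelope 1 (prior 1/5): the presenter opened envelope 1, so this case is ruled out; weight (1/5)·0 = 0.
If it is in any of envelopes 2, 3, 4, and 5 (prior 1/5 each): envelope 1 is the lowest-numbered option available, probability 1; weight (1/5)·1 = 1/5 each.
The weights sum to 4/5.
So P(the cheque in envelope 3 | the presenter opened envelope 1) = (1/5) / (4/5) = 1/4.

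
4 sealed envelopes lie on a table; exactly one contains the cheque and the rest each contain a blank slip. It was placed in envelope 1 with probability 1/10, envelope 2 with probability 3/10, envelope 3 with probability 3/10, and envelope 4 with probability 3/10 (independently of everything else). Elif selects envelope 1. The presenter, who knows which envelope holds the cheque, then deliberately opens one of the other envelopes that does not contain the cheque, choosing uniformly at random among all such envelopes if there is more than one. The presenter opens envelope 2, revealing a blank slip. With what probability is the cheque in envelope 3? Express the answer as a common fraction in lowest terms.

9/20

Consider each possible location of the cheque in turn.
If it is in envelope 1 (prior 1/10): the presenter has 3 equally likely choices, so probability 1/3; weight (1/10)·(1/3) = 1/30.
If it is in envelope 2 (prior 3/10): the presenter opened envelope 2, so this case is ruled out; weight (3/10)·0 = 0.
If it is in either of envelopes 3 and 4 (prior 3/10 each): the presenter has 2 equally likely choices, so probability 1/2; weight (3/10)·(1/2) = 3/20 each.
The weights sum to 1/3.
So P(the cheque in envelope 3 | the presenter opened envelope 2) = (3/20) / (1/3) = 9/20.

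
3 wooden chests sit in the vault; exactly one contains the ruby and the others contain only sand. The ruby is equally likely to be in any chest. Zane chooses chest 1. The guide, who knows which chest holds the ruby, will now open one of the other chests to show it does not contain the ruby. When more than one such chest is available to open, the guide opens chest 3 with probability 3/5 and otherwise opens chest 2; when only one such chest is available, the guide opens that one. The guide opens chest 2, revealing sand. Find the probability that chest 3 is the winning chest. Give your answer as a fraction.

Condition on the true location of the ruby.
If it is in chest 1 (prior 1/3): chest 3 is available but not opened, probability 2/5; weight (1/3)·(2/5) = 2/15.
If it is in chest 2 (prior 1/3): the guide opened chest 2, so this case is ruled out; weight (1/3)·0 = 0.
If it is in chest 3 (prior 1/3): only chest 2 is available, probability 1; weight (1/3)·1 = 1/3.
The weights sum to 7/15.
So P(the ruby in chest 3 | the guide opened chest 2) = (1/3) / (7/15) = 5/7.

5/7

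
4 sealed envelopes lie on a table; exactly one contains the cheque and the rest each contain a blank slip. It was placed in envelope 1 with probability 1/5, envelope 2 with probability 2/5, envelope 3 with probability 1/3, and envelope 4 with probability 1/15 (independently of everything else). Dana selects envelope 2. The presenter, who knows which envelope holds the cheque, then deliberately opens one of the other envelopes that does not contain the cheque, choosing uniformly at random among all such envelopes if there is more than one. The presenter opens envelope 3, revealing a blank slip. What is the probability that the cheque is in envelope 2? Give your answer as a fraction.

Apply Bayes' rule, conditioning on where the cheque actually is.
If it is in envelope 1 (prior 1/5): the presenter has 2 equally likely choices, so probability 1/2; weight (1/5)·(1/2) = 1/10.
If it is in envelope 2 (prior 2/5): the presenter has 3 equally likely choices, so probability 1/3; weight (2/5)·(1/3) = 2/15.
If it is in envelope 3 (prior 1/3): the presenter opened envelope 3, so this case is ruled out; weight (1/3)·0 = 0.
If it is in envelope 4 (prior 1/15): the presenter has 2 equally likely choices, so probability 1/2; weight (1/15)·(1/2) = 1/30.
The weights sum to 4/15.
So P(the cheque in envelope 2 | the presenter opened envelope 3) = (2/15) / (4/15) = 1/2.

1/2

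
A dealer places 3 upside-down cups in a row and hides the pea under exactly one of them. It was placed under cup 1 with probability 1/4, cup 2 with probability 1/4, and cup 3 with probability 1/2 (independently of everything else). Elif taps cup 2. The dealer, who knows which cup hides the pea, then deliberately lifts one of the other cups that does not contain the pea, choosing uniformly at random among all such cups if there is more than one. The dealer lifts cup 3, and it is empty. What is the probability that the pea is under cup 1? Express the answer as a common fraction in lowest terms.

2/3

Consider each possible location of the pea in turn.
If it is under cup 1 (prior 1/4): the dealer has no choice, probability 1; weight (1/4)·1 = 1/4.
If it is under cup 2 (prior 1/4): the dealer has 2 equally likely choices, so probability 1/2; weight (1/4)·(1/2) = 1/8.
If it is under cup 3 (prior 1/2): the dealer opened cup 3, so this case is ruled out; weight (1/2)·0 = 0.
The weights sum to 3/8.
So P(the pea under cup 1 | the dealer opened cup 3) = (1/4) / (3/8) = 2/3.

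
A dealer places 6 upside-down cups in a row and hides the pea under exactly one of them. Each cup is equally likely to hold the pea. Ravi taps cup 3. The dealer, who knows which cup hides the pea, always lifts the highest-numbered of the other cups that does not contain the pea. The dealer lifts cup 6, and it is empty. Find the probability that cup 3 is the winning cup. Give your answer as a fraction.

1/5

Apply Bayes' rule, conditioning on where the pea actually is.
If it is under any of cups 1, 2, 3, 4, and 5 (prior 1/6 each): cup 6 is the highest-numbered option available, probability 1; weight (1/6)·1 = 1/6 each.
If it is under cup 6 (prior 1/6): the dealer opened cup 6, so this case is ruled out; weight (1/6)·0 = 0.
The weights sum to 5/6.
So P(the pea under cup 3 | the dealer opened cup 6) = (1/6) / (5/6) = 1/5.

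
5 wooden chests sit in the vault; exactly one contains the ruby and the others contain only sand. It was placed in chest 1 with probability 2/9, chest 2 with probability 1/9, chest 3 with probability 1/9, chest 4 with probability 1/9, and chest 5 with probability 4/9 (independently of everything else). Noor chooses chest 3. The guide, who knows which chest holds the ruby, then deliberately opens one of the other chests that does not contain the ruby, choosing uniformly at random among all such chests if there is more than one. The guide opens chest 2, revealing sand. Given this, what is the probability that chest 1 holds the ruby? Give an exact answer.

Consider each possible location of the ruby in turn.
If it is in chest 1 (prior 2/9): the guide has 3 equally likely choices, so probability 1/3; weight (2/9)·(1/3) = 2/27.
If it is in chest 2 (prior 1/9): the guide opened chest 2, so this case is ruled out; weight (1/9)·0 = 0.
If it is in chest 3 (prior 1/9): the guide has 4 equally likely choices, so probability 1/4; weight (1/9)·(1/4) = 1/36.
If it is in chest 4 (prior 1/9): the guide has 3 equally likely choices, so probability 1/3; weight (1/9)·(1/3) = 1/27.
If it is in chest 5 (prior 4/9): the guide has 3 equally likely choices, so probability 1/3; weight (4/9)·(1/3) = 4/27.
The weights sum to 31/108.
So P(the ruby in chest 1 | the guide opened chest 2) = (2/27) / (31/108) = 8/31.

8/31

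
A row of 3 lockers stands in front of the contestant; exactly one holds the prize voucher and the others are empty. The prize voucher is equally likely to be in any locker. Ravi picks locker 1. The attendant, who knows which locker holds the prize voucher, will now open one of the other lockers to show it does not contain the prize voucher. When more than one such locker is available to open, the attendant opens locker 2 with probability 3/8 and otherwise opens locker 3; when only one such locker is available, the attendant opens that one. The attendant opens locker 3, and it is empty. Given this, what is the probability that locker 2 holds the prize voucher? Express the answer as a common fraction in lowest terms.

Consider each possible location of the prize voucher in turn.
If it is in locker 1 (prior 1/3): locker 2 is available but not opened, probability 5/8; weight (1/3)·(5/8) = 5/24.
If it is in locker 2 (prior 1/3): only locker 3 is available, probability 1; weight (1/3)·1 = 1/3.
If it is in locker 3 (prior 1/3): the attendant opened locker 3, so this case is ruled out; weight (1/3)·0 = 0.
The weights sum to 13/24.
So P(the prize voucher in locker 2 | the attendant opened locker 3) = (1/3) / (13/24) = 8/13.

8/13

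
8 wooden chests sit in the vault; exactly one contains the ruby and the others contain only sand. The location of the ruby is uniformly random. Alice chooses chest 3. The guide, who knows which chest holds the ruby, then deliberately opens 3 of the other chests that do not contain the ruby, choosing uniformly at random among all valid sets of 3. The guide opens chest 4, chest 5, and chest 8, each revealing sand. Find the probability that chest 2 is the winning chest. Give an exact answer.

Apply Bayes' rule, conditioning on where the ruby actually is.
If it is in any of chests 1, 2, 6, and 7 (prior 1/8 each): the guide has 20 equally likely choices, so probability 1/20; weight (1/8)·(1/20) = 1/160 each.
If it is in chest 3 (prior 1/8): the guide has 35 equally likely choices, so probability 1/35; weight (1/8)·(1/35) = 1/280.
If it is in any of chests 4, 5, and 8 (prior 1/8 each): that chest was opened and seen not to hold the prize — ruled out; weight (1/8)·0 = 0 each.
The weights sum to 1/35.
So P(the ruby in chest 2 | the guide opened chest 4, chest 5, and chest 8) = (1/160) / (1/35) = 7/32.

7/32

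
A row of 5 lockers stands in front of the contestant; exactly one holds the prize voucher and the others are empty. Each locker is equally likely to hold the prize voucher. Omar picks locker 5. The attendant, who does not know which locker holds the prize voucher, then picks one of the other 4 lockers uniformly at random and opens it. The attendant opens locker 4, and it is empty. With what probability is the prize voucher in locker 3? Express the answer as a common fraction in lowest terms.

1/4

Apply Bayes' rule, conditioning on where the prize voucher actually is.
If it is in any of lockers 1, 2, 3, and 5 (prior 1/5 each): the attendant picks locker 4 with probability 1/4 regardless, and it is not the prize; weight (1/5)·(1/4) = 1/20 each.
If it is in locker 4 (prior 1/5): the attendant opened locker 4, so this case is ruled out; weight (1/5)·0 = 0.
The weights sum to 1/5.
So P(the prize voucher in locker 3 | the attendant opened locker 4) = (1/20) / (1/5) = 1/4.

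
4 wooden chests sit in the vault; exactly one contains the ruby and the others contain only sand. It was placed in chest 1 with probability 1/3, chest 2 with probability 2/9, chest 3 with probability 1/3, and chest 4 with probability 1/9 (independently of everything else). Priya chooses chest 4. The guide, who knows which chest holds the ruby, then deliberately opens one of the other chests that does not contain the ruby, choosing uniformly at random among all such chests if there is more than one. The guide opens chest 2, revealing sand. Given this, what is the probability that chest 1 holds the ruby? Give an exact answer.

Apply Bayes' rule, conditioning on where the ruby actually is.
If it is in either of chests 1 and 3 (prior 1/3 each): the guide has 2 equally likely choices, so probability 1/2; weight (1/3)·(1/2) = 1/6 each.
If it is in chest 2 (prior 2/9): the guide opened chest 2, so this case is ruled out; weight (2/9)·0 = 0.
If it is in chest 4 (prior 1/9): the guide has 3 equally likely choices, so probability 1/3; weight (1/9)·(1/3) = 1/27.
The weights sum to 10/27.
So P(the ruby in chest 1 | the guide opened chest 2) = (1/6) / (10/27) = 9/20.

9/20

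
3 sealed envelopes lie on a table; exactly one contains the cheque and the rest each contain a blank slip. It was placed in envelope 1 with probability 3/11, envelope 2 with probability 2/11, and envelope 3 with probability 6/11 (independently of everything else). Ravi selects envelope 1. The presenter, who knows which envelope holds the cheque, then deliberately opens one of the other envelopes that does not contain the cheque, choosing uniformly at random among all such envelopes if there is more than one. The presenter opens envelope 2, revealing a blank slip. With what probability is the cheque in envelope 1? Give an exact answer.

1/5

Consider each possible location of the cheque in turn.
If it is in envelope 1 (prior 3/11): the presenter has 2 equally likely choices, so probability 1/2; weight (3/11)·(1/2) = 3/22.
If it is in envelope 2 (prior 2/11): the presenter opened envelope 2, so this case is ruled out; weight (2/11)·0 = 0.
If it is in envelope 3 (prior 6/11): the presenter has no choice, probability 1; weight (6/11)·1 = 6/11.
The weights sum to 15/22.
So P(the cheque in envelope 1 | the presenter opened envelope 2) = (3/22) / (15/22) = 1/5.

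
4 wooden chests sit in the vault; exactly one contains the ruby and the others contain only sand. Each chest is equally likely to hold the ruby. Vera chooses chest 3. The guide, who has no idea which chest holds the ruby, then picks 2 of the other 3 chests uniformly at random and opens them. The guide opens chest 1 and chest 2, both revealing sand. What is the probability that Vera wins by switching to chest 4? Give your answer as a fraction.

Condition on the true location of the ruby.
If it is in either of chests 1 and 2 (prior 1/4 each): that chest was opened and seen not to hold the prize — ruled out; weight (1/4)·0 = 0 each.
If it is in either of chests 3 and 4 (prior 1/4 each): the guide picks exactly this set with probability 1/3 regardless, and none is the prize; weight (1/4)·(1/3) = 1/12 each.
The weights sum to 1/6.
So P(the ruby in chest 4 | the guide opened chest 1 and chest 2) = (1/12) / (1/6) = 1/2.

1/2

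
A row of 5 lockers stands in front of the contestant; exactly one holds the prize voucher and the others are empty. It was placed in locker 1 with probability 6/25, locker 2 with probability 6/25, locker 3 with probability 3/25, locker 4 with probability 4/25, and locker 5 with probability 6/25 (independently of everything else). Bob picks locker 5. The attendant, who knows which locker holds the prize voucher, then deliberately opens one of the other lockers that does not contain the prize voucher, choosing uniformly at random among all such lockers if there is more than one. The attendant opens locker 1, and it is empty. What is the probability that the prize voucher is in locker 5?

9/35

Condition on the true location of the prize voucher.
If it is in locker 1 (prior 6/25): the attendant opened locker 1, so this case is ruled out; weight (6/25)·0 = 0.
If it is in locker 2 (prior 6/25): the attendant has 3 equally likely choices, so probability 1/3; weight (6/25)·(1/3) = 2/25.
If it is in locker 3 (prior 3/25): the attendant has 3 equally likely choices, so probability 1/3; weight (3/25)·(1/3) = 1/25.
If it is in locker 4 (prior 4/25): the attendant has 3 equally likely choices, so probability 1/3; weight (4/25)·(1/3) = 4/75.
If it is in locker 5 (prior 6/25): the attendant has 4 equally likely choices, so probability 1/4; weight (6/25)·(1/4) = 3/50.
The weights sum to 7/30.
So P(the prize voucher in locker 5 | the attendant opened locker 1) = (3/50) / (7/30) = 9/35.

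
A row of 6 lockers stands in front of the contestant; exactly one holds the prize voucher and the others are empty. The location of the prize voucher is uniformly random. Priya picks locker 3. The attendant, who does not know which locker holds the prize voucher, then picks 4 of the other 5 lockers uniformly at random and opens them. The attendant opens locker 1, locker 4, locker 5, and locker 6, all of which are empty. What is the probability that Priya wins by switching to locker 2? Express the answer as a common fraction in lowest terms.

1/2

Apply Bayes' rule, conditioning on where the prize voucher actually is.
If it is in any of lockers 1, 4, 5, and 6 (prior 1/6 each): that locker was opened and seen not to hold the prize — ruled out; weight (1/6)·0 = 0 each.
If it is in either of lockers 2 and 3 (prior 1/6 each): the attendant picks exactly this set with probability 1/5 regardless, and none is the prize; weight (1/6)·(1/5) = 1/30 each.
The weights sum to 1/15.
So P(the prize voucher in locker 2 | the attendant opened locker 1, locker 4, locker 5, and locker 6) = (1/30) / (1/15) = 1/2.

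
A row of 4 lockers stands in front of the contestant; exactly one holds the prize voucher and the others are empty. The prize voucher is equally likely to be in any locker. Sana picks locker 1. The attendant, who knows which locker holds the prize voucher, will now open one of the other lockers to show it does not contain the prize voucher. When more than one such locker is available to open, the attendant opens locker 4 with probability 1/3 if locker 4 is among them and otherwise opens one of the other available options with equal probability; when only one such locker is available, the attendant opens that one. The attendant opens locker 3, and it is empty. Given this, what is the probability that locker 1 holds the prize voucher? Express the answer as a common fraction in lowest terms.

2/9

Consider each possible location of the prize voucher in turn.
If it is in locker 1 (prior 1/4): locker 4 is available but not opened; locker 3 gets probability (1 − 1/3)/2 = 1/3; weight (1/4)·(1/3) = 1/12.
If it is in locker 2 (prior 1/4): locker 4 is available but not opened, probability 2/3; weight (1/4)·(2/3) = 1/6.
If it is in locker 3 (prior 1/4): the attendant opened locker 3, so this case is ruled out; weight (1/4)·0 = 0.
If it is in locker 4 (prior 1/4): locker 4 holds the prize so is unavailable; the attendant chooses uniformly among the 2 others, probability 1/2; weight (1/4)·(1/2) = 1/8.
The weights sum to 3/8.
So P(the prize voucher in locker 1 | the attendant opened locker 3) = (1/12) / (3/8) = 2/9.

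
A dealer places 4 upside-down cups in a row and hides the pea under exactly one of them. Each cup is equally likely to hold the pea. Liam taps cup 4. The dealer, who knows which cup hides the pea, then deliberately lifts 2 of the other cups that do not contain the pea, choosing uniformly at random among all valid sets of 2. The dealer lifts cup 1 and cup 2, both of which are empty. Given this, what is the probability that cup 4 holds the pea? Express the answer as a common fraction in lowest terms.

1/4

Apply Bayes' rule, conditioning on where the pea actually is.
If it is under either of cups 1 and 2 (prior 1/4 each): that cup was opened and seen not to hold the prize — ruled out; weight (1/4)·0 = 0 each.
If it is under cup 3 (prior 1/4): the dealer has no choice, probability 1; weight (1/4)·1 = 1/4.
If it is under cup 4 (prior 1/4): the dealer has 3 equally likely choices, so probability 1/3; weight (1/4)·(1/3) = 1/12.
The weights sum to 1/3.
So P(the pea under cup 4 | the dealer opened cup 1 and cup 2) = (1/12) / (1/3) = 1/4.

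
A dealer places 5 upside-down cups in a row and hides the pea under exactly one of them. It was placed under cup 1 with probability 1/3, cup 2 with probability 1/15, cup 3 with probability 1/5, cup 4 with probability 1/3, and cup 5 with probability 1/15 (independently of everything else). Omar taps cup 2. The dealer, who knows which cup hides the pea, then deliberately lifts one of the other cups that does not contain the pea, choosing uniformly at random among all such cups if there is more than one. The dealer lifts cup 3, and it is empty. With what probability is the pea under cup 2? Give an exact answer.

Apply Bayes' rule, conditioning on where the pea actually is.
If it is under either of cups 1 and 4 (prior 1/3 each): the dealer has 3 equally likely choices, so probability 1/3; weight (1/3)·(1/3) = 1/9 each.
If it is under cup 2 (prior 1/15): the dealer has 4 equally likely choices, so probability 1/4; weight (1/15)·(1/4) = 1/60.
If it is under cup 3 (prior 1/5): the dealer opened cup 3, so this case is ruled out; weight (1/5)·0 = 0.
If it is under cup 5 (prior 1/15): the dealer has 3 equally likely choices, so probability 1/3; weight (1/15)·(1/3) = 1/45.
The weights sum to 47/180.
So P(the pea under cup 2 | the dealer opened cup 3) = (1/60) / (47/180) = 3/47.

3/47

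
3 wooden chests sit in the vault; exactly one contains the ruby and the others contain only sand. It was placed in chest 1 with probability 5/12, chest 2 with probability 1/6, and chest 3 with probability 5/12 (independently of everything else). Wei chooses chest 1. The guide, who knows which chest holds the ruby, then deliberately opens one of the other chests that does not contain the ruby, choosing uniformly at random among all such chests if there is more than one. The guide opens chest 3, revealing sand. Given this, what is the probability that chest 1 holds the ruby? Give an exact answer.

5/9

Condition on the true location of the ruby.
If it is in chest 1 (prior 5/12): the guide has 2 equally likely choices, so probability 1/2; weight (5/12)·(1/2) = 5/24.
If it is in chest 2 (prior 1/6): the guide has no choice, probability 1; weight (1/6)·1 = 1/6.
If it is in chest 3 (prior 5/12): the guide opened chest 3, so this case is ruled out; weight (5/12)·0 = 0.
The weights sum to 3/8.
So P(the ruby in chest 1 | the guide opened chest 3) = (5/24) / (3/8) = 5/9.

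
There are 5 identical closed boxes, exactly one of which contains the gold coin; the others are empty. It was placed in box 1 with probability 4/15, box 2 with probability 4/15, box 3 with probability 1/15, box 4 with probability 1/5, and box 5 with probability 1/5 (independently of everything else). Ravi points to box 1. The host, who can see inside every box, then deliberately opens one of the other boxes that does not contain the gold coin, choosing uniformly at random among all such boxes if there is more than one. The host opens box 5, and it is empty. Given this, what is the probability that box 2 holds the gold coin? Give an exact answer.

Condition on the true location of the gold coin.
If it is in box 1 (prior 4/15): the host has 4 equally likely choices, so probability 1/4; weight (4/15)·(1/4) = 1/15.
If it is in box 2 (prior 4/15): the host has 3 equally likely choices, so probability 1/3; weight (4/15)·(1/3) = 4/45.
If it is in box 3 (prior 1/15): the host has 3 equally likely choices, so probability 1/3; weight (1/15)·(1/3) = 1/45.
If it is in box 4 (prior 1/5): the host has 3 equally likely choices, so probability 1/3; weight (1/5)·(1/3) = 1/15.
If it is in box 5 (prior 1/5): the host opened box 5, so this case is ruled out; weight (1/5)·0 = 0.
The weights sum to 11/45.
So P(the gold coin in box 2 | the host opened box 5) = (4/45) / (11/45) = 4/11.

4/11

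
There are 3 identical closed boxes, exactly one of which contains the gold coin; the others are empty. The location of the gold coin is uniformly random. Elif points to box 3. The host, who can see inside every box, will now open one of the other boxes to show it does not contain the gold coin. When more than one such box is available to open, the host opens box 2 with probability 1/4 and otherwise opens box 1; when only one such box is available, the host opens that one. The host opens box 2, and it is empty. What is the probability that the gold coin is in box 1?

4/5

Consider each possible location of the gold coin in turn.
If it is in box 1 (prior 1/3): only box 2 is available, probability 1; weight (1/3)·1 = 1/3.
If it is in box 2 (prior 1/3): the host opened box 2, so this case is ruled out; weight (1/3)·0 = 0.
If it is in box 3 (prior 1/3): box 2 is available, opened with probability 1/4; weight (1/3)·(1/4) = 1/12.
The weights sum to 5/12.
So P(the gold coin in box 1 | the host opened box 2) = (1/3) / (5/12) = 4/5.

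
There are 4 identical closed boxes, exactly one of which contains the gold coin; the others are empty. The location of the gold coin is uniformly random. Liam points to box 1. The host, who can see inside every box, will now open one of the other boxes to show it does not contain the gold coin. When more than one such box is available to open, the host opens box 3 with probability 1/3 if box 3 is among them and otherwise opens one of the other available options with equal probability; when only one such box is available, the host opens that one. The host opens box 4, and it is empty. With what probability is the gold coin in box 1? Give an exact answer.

2/9

Consider each possible location of the gold coin in turn.
If it is in box 1 (prior 1/4): box 3 is available but not opened; box 4 gets probability (1 − 1/3)/2 = 1/3; weight (1/4)·(1/3) = 1/12.
If it is in box 2 (prior 1/4): box 3 is available but not opened, probability 2/3; weight (1/4)·(2/3) = 1/6.
If it is in box 3 (prior 1/4): box 3 holds the prize so is unavailable; the host chooses uniformly among the 2 others, probability 1/2; weight (1/4)·(1/2) = 1/8.
If it is in box 4 (prior 1/4): the host opened box 4, so this case is ruled out; weight (1/4)·0 = 0.
The weights sum to 3/8.
So P(the gold coin in box 1 | the host opened box 4) = (1/12) / (3/8) = 2/9.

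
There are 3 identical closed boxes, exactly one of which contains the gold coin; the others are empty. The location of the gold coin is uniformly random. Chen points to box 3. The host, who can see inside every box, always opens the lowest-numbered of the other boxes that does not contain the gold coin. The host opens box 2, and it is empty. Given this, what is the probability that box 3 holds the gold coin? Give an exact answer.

Condition on the true location of the gold coin.
If it is in box 1 (prior 1/3): box 2 is the lowest-numbered option available, probability 1; weight (1/3)·1 = 1/3.
If it is in box 2 (prior 1/3): the host opened box 2, so this case is ruled out; weight (1/3)·0 = 0.
If it is in box 3 (prior 1/3): the host would have opened box 1 instead, probability 0; weight (1/3)·0 = 0.
The weights sum to 1/3.
So P(the gold coin in box 3 | the host opened box 2) = 0 / (1/3) = 0.

0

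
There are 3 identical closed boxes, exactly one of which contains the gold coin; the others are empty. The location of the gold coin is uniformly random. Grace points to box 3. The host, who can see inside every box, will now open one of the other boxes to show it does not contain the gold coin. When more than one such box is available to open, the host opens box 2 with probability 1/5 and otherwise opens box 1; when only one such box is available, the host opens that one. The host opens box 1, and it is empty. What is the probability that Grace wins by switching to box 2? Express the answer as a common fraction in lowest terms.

Consider each possible location of the gold coin in turn.
If it is in box 1 (prior 1/3): the host opened box 1, so this case is ruled out; weight (1/3)·0 = 0.
If it is in box 2 (prior 1/3): only box 1 is available, probability 1; weight (1/3)·1 = 1/3.
If it is in box 3 (prior 1/3): box 2 is available but not opened, probability 4/5; weight (1/3)·(4/5) = 4/15.
The weights sum to 3/5.
So P(the gold coin in box 2 | the host opened box 1) = (1/3) / (3/5) = 5/9.

5/9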